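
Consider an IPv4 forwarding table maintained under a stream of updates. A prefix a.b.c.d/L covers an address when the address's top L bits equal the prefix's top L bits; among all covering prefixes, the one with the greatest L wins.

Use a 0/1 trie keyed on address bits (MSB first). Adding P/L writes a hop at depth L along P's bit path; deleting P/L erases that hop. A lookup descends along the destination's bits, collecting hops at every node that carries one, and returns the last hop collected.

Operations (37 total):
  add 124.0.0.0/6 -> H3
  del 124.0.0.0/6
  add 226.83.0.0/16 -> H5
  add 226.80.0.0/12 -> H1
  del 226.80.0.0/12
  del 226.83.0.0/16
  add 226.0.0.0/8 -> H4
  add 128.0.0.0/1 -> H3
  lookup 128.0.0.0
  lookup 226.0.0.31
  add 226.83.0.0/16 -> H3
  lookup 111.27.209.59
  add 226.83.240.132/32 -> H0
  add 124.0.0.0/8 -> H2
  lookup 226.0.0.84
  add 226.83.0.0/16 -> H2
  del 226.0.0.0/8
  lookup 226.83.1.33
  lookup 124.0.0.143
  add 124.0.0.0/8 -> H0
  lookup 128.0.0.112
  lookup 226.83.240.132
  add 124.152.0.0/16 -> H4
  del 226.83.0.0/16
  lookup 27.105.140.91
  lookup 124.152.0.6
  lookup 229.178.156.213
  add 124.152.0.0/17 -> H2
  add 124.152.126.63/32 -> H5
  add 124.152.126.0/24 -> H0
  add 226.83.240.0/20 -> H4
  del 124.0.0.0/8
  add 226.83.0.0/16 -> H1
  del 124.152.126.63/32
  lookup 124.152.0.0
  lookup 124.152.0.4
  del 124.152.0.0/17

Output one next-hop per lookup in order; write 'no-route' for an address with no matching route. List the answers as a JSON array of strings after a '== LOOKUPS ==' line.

Process each operation:
  add 124.0.0.0/6 -> H3 at depth 6
  - 124.0.0.0/6 clear@6
  add 226.83.0.0/16 -> H5 at depth 16
  add 226.80.0.0/12 -> H1 at depth 12
  - 226.80.0.0/12 clear@12
  - 226.83.0.0/16 clear@16
  add 226.0.0.0/8 -> H4 at depth 8
  add 128.0.0.0/1 -> H3 at depth 1
  ? 128.0.0.0  path d0:-→d1:H3  best=H3
  ? 226.0.0.31  path d0:-→d1:H3→d2:-→d3:-→d4:-→d5:-→d6:-→d7:-→d8:H4→d9:-  best=H4
  add 226.83.0.0/16 -> H3 at depth 16
  ? 111.27.209.59  path d0:-→d1:-→d2:-→d3:-  best=no-route
  add 226.83.240.132/32 -> H0 at depth 32
  add 124.0.0.0/8 -> H2 at depth 8
  ? 226.0.0.84  path d0:-→d1:H3→d2:-→d3:-→d4:-→d5:-→d6:-→d7:-→d8:H4→d9:-  best=H4
  add 226.83.0.0/16 -> H2 at depth 16
  - 226.0.0.0/8 clear@8
  ? 226.83.1.33  path d0:-→d1:H3→d2:-→d3:-→d4:-→d5:-→d6:-→d7:-→d8:-→d9:-→d10:-→d11:-→d12:-→d13:-→d14:-→d15:-→d16:H2  best=H2
  ? 124.0.0.143  path d0:-→d1:-→d2:-→d3:-→d4:-→d5:-→d6:-→d7:-→d8:H2  best=H2
  add 124.0.0.0/8 -> H0 at depth 8
  ? 128.0.0.112  path d0:-→d1:H3  best=H3
  ? 226.83.240.132  path d0:-→d1:H3→d2:-→d3:-→d4:-→d5:-→d6:-→d7:-→d8:-→d9:-→d10:-→d11:-→d12:-→d13:-→d14:-→d15:-→d16:H2→d17:-→d18:-→d19:-→d20:-→d21:-→d22:-→d23:-→d24:-→d25:-→d26:-→d27:-→d28:-→d29:-→d30:-→d31:-→d32:H0  best=H0
  add 124.152.0.0/16 -> H4 at depth 16
  - 226.83.0.0/16 clear@16
  ? 27.105.140.91  path d0:-→d1:-  best=no-route
  ? 124.152.0.6  path d0:-→d1:-→d2:-→d3:-→d4:-→d5:-→d6:-→d7:-→d8:H0→d9:-→d10:-→d11:-→d12:-→d13:-→d14:-→d15:-→d16:H4  best=H4
  ? 229.178.156.213  path d0:-→d1:H3→d2:-→d3:-→d4:-→d5:-  best=H3
  add 124.152.0.0/17 -> H2 at depth 17
  add 124.152.126.63/32 -> H5 at depth 32
  add 124.152.126.0/24 -> H0 at depth 24
  add 226.83.240.0/20 -> H4 at depth 20
  - 124.0.0.0/8 clear@8
  add 226.83.0.0/16 -> H1 at depth 16
  - 124.152.126.63/32 clear@32
  ? 124.152.0.0  path d0:-→d1:-→d2:-→d3:-→d4:-→d5:-→d6:-→d7:-→d8:-→d9:-→d10:-→d11:-→d12:-→d13:-→d14:-→d15:-→d16:H4→d17:H2  best=H2
  ? 124.152.0.4  path d0:-→d1:-→d2:-→d3:-→d4:-→d5:-→d6:-→d7:-→d8:-→d9:-→d10:-→d11:-→d12:-→d13:-→d14:-→d15:-→d16:H4→d17:H2  best=H2
  - 124.152.0.0/17 clear@17

== LOOKUPS ==
["H3","H4","no-route","H4","H2","H2","H3","H0","no-route","H4","H3","H2","H2"]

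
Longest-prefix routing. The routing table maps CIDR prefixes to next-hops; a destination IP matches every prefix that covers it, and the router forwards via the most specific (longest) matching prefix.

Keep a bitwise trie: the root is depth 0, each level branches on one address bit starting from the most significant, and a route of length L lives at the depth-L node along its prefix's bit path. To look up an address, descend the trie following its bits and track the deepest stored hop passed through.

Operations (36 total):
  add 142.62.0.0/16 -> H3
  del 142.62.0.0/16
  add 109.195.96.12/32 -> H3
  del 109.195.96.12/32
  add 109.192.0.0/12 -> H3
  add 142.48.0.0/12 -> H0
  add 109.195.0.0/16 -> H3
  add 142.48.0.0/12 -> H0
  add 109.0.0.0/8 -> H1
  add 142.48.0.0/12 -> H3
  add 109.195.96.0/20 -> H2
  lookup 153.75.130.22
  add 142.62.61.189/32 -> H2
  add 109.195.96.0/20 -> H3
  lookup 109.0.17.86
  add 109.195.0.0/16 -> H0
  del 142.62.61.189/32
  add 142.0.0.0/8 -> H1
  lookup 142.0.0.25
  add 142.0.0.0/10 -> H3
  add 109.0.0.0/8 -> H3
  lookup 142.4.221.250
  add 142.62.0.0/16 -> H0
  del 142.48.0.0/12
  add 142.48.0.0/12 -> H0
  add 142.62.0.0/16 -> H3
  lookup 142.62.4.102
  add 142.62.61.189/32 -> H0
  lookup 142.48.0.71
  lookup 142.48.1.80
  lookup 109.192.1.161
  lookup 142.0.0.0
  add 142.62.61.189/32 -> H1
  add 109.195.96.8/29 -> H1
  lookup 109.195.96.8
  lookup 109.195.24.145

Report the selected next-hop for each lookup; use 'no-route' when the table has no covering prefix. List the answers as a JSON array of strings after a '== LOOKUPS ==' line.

Apply in order:
  add 142.62.0.0/16 -> H3 at depth 16
  del 142.62.0.0/16 (clear depth 16)
  add 109.195.96.12/32 -> H3 at depth 32
  del 109.195.96.12/32 (clear depth 32)
  add 109.192.0.0/12 -> H3 at depth 12
  add 142.48.0.0/12 -> H0 at depth 12
  add 109.195.0.0/16 -> H3 at depth 16
  add 142.48.0.0/12 -> H0 at depth 12
  add 109.0.0.0/8 -> H1 at depth 8
  add 142.48.0.0/12 -> H3 at depth 12
  add 109.195.96.0/20 -> H2 at depth 20
  ? 153.75.130.22  path d0:-→d1:-→d2:-→d3:-  best=no-route
  add 142.62.61.189/32 -> H2 at depth 32
  add 109.195.96.0/20 -> H3 at depth 20
  ? 109.0.17.86  path d0:-→d1:-→d2:-→d3:-→d4:-→d5:-→d6:-→d7:-→d8:H1  best=H1
  add 109.195.0.0/16 -> H0 at depth 16
  del 142.62.61.189/32 (clear depth 32)
  add 142.0.0.0/8 -> H1 at depth 8
  ? 142.0.0.25  path d0:-→d1:-→d2:-→d3:-→d4:-→d5:-→d6:-→d7:-→d8:H1→d9:-→d10:-  best=H1
  add 142.0.0.0/10 -> H3 at depth 10
  add 109.0.0.0/8 -> H3 at depth 8
  ? 142.4.221.250  path d0:-→d1:-→d2:-→d3:-→d4:-→d5:-→d6:-→d7:-→d8:H1→d9:-→d10:H3  best=H3
  add 142.62.0.0/16 -> H0 at depth 16
  del 142.48.0.0/12 (clear depth 12)
  add 142.48.0.0/12 -> H0 at depth 12
  add 142.62.0.0/16 -> H3 at depth 16
  ? 142.62.4.102  path d0:-→d1:-→d2:-→d3:-→d4:-→d5:-→d6:-→d7:-→d8:H1→d9:-→d10:H3→d11:-→d12:H0→d13:-→d14:-→d15:-→d16:H3→d17:-→d18:-  best=H3
  add 142.62.61.189/32 -> H0 at depth 32
  ? 142.48.0.71  path d0:-→d1:-→d2:-→d3:-→d4:-→d5:-→d6:-→d7:-→d8:H1→d9:-→d10:H3→d11:-→d12:H0  best=H0
  ? 142.48.1.80  path d0:-→d1:-→d2:-→d3:-→d4:-→d5:-→d6:-→d7:-→d8:H1→d9:-→d10:H3→d11:-→d12:H0  best=H0
  ? 109.192.1.161  path d0:-→d1:-→d2:-→d3:-→d4:-→d5:-→d6:-→d7:-→d8:H3→d9:-→d10:-→d11:-→d12:H3→d13:-→d14:-  best=H3
  ? 142.0.0.0  path d0:-→d1:-→d2:-→d3:-→d4:-→d5:-→d6:-→d7:-→d8:H1→d9:-→d10:H3  best=H3
  add 142.62.61.189/32 -> H1 at depth 32
  add 109.195.96.8/29 -> H1 at depth 29
  ? 109.195.96.8  path d0:-→d1:-→d2:-→d3:-→d4:-→d5:-→d6:-→d7:-→d8:H3→d9:-→d10:-→d11:-→d12:H3→d13:-→d14:-→d15:-→d16:H0→d17:-→d18:-→d19:-→d20:H3→d21:-→d22:-→d23:-→d24:-→d25:-→d26:-→d27:-→d28:-→d29:H1  best=H1
  ? 109.195.24.145  path d0:-→d1:-→d2:-→d3:-→d4:-→d5:-→d6:-→d7:-→d8:H3→d9:-→d10:-→d11:-→d12:H3→d13:-→d14:-→d15:-→d16:H0→d17:-  best=H0

== LOOKUPS ==
["no-route","H1","H1","H3","H3","H0","H0","H3","H3","H1","H0"]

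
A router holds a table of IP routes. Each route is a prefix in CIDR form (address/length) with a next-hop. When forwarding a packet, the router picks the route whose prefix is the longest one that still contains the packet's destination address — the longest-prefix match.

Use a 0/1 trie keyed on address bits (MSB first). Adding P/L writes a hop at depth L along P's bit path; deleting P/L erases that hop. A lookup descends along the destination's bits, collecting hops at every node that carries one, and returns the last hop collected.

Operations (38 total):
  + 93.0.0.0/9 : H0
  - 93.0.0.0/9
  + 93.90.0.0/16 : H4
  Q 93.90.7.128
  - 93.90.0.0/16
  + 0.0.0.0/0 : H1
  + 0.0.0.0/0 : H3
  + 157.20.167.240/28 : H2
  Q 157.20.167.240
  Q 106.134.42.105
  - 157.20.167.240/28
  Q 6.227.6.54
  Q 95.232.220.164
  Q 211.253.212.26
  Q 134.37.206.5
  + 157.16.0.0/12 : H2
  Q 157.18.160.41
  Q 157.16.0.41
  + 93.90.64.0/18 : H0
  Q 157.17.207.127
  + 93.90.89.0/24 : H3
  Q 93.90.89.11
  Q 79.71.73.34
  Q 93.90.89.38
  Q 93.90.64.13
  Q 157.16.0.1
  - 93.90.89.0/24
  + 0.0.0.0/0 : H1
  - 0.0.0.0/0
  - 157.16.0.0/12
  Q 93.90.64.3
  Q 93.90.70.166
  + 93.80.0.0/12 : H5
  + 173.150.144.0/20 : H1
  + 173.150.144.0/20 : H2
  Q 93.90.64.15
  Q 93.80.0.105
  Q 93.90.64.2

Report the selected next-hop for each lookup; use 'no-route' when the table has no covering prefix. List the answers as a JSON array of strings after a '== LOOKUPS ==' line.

Apply in order:
  add 93.0.0.0/9 -> H0 at depth 9
  - 93.0.0.0/9 clear@9
  add 93.90.0.0/16 -> H4 at depth 16
  Q 93.90.7.128: descend 0101110101011010 ; hops seen [H4] ; pick H4
  - 93.90.0.0/16 clear@16
  add 0.0.0.0/0 -> H1 at depth 0
  add 0.0.0.0/0 -> H3 at depth 0
  add 157.20.167.240/28 -> H2 at depth 28
  Q 157.20.167.240: descend 1001110100010100101001111111 ; hops seen [H3,H2] ; pick H2
  Q 106.134.42.105: descend 01 ; hops seen [H3] ; pick H3
  - 157.20.167.240/28 clear@28
  Q 6.227.6.54: descend 0 ; hops seen [H3] ; pick H3
  Q 95.232.220.164: descend 010111 ; hops seen [H3] ; pick H3
  Q 211.253.212.26: descend 1 ; hops seen [H3] ; pick H3
  Q 134.37.206.5: descend 100 ; hops seen [H3] ; pick H3
  add 157.16.0.0/12 -> H2 at depth 12
  Q 157.18.160.41: descend 1001110100010 ; hops seen [H3,H2] ; pick H2
  Q 157.16.0.41: descend 1001110100010 ; hops seen [H3,H2] ; pick H2
  add 93.90.64.0/18 -> H0 at depth 18
  Q 157.17.207.127: descend 1001110100010 ; hops seen [H3,H2] ; pick H2
  add 93.90.89.0/24 -> H3 at depth 24
  Q 93.90.89.11: descend 010111010101101001011001 ; hops seen [H3,H0,H3] ; pick H3
  Q 79.71.73.34: descend 010 ; hops seen [H3] ; pick H3
  Q 93.90.89.38: descend 010111010101101001011001 ; hops seen [H3,H0,H3] ; pick H3
  Q 93.90.64.13: descend 0101110101011010010 ; hops seen [H3,H0] ; pick H0
  Q 157.16.0.1: descend 1001110100010 ; hops seen [H3,H2] ; pick H2
  - 93.90.89.0/24 clear@24
  add 0.0.0.0/0 -> H1 at depth 0
  - 0.0.0.0/0 clear@0
  - 157.16.0.0/12 clear@12
  Q 93.90.64.3: descend 0101110101011010010 ; hops seen [H0] ; pick H0
  Q 93.90.70.166: descend 0101110101011010010 ; hops seen [H0] ; pick H0
  add 93.80.0.0/12 -> H5 at depth 12
  add 173.150.144.0/20 -> H1 at depth 20
  add 173.150.144.0/20 -> H2 at depth 20
  Q 93.90.64.15: descend 0101110101011010010 ; hops seen [H5,H0] ; pick H0
  Q 93.80.0.105: descend 010111010101 ; hops seen [H5] ; pick H5
  Q 93.90.64.2: descend 0101110101011010010 ; hops seen [H5,H0] ; pick H0

== LOOKUPS ==
["H4","H2","H3","H3","H3","H3","H3","H2","H2","H2","H3","H3","H3","H0","H2","H0","H0","H0","H5","H0"]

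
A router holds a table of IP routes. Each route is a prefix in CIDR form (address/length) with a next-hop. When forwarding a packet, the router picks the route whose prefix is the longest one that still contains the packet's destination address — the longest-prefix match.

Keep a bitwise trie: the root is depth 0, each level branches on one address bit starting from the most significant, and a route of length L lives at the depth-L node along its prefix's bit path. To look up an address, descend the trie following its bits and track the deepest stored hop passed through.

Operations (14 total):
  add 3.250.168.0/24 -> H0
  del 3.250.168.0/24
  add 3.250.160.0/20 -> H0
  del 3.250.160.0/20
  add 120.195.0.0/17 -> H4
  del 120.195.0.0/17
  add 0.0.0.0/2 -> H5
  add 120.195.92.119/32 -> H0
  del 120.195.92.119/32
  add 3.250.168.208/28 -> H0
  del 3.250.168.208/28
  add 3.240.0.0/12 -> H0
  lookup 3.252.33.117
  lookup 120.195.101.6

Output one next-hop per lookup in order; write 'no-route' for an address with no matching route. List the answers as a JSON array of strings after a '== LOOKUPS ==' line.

Trace:
  add 3.250.168.0/24 -> H0 at depth 24
  del 3.250.168.0/24 (clear depth 24)
  add 3.250.160.0/20 -> H0 at depth 20
  del 3.250.160.0/20 (clear depth 20)
  add 120.195.0.0/17 -> H4 at depth 17
  del 120.195.0.0/17 (clear depth 17)
  add 0.0.0.0/2 -> H5 at depth 2
  add 120.195.92.119/32 -> H0 at depth 32
  del 120.195.92.119/32 (clear depth 32)
  add 3.250.168.208/28 -> H0 at depth 28
  del 3.250.168.208/28 (clear depth 28)
  add 3.240.0.0/12 -> H0 at depth 12
  lookup 3.252.33.117: bits 0000001111111 walk d0:-→d1:-→d2:H5→d3:-→d4:-→d5:-→d6:-→d7:-→d8:-→d9:-→d10:-→d11:-→d12:H0→d13:- -> H0
  lookup 120.195.101.6: bits 011110001100001101 walk d0:-→d1:-→d2:-→d3:-→d4:-→d5:-→d6:-→d7:-→d8:-→d9:-→d10:-→d11:-→d12:-→d13:-→d14:-→d15:-→d16:-→d17:-→d18:- -> no-route

== LOOKUPS ==
["H0","no-route"]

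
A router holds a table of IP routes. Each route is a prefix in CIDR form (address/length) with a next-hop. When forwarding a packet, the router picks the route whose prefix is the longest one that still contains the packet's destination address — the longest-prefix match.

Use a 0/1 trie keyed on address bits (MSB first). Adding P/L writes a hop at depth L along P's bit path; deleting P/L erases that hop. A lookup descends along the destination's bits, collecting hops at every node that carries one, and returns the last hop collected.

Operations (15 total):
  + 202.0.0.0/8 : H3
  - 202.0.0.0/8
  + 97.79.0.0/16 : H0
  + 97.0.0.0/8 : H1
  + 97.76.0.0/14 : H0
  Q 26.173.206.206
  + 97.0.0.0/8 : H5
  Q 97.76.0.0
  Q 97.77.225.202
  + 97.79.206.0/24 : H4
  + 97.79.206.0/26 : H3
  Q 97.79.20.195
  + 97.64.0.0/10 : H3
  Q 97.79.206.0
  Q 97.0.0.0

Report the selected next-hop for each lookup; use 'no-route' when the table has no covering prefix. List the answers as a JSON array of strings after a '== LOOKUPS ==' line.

Trace:
  + 202.0.0.0/8 (H3) depth=8
  del 202.0.0.0/8 (clear depth 8)
  + 97.79.0.0/16 (H0) depth=16
  + 97.0.0.0/8 (H1) depth=8
  + 97.76.0.0/14 (H0) depth=14
  Q 26.173.206.206: descend 0 ; hops seen [∅] ; pick no-route
  + 97.0.0.0/8 (H5) depth=8
  Q 97.76.0.0: descend 01100001010011 ; hops seen [H5,H0] ; pick H0
  Q 97.77.225.202: descend 01100001010011 ; hops seen [H5,H0] ; pick H0
  + 97.79.206.0/24 (H4) depth=24
  + 97.79.206.0/26 (H3) depth=26
  Q 97.79.20.195: descend 0110000101001111 ; hops seen [H5,H0,H0] ; pick H0
  + 97.64.0.0/10 (H3) depth=10
  Q 97.79.206.0: descend 01100001010011111100111000 ; hops seen [H5,H3,H0,H0,H4,H3] ; pick H3
  Q 97.0.0.0: descend 011000010 ; hops seen [H5] ; pick H5

== LOOKUPS ==
["no-route","H0","H0","H0","H3","H5"]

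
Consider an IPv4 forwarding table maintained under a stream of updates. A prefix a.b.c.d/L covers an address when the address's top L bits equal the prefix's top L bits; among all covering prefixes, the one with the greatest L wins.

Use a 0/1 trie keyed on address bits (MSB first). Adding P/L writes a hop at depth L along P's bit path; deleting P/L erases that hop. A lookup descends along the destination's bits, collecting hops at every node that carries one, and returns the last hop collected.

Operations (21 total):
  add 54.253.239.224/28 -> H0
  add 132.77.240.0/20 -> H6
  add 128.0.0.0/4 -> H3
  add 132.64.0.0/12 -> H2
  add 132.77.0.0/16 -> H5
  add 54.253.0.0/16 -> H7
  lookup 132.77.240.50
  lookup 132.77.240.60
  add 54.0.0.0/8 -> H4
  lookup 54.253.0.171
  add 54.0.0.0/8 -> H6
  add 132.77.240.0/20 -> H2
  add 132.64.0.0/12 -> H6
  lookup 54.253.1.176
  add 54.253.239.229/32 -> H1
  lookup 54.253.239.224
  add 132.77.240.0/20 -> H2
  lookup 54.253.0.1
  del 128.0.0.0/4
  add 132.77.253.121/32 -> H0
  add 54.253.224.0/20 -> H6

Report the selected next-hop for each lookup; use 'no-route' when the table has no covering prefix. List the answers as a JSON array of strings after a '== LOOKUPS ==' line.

Apply in order:
  + 54.253.239.224/28 (H0) depth=28
  + 132.77.240.0/20 (H6) depth=20
  + 128.0.0.0/4 (H3) depth=4
  + 132.64.0.0/12 (H2) depth=12
  + 132.77.0.0/16 (H5) depth=16
  + 54.253.0.0/16 (H7) depth=16
  ? 132.77.240.50  path d0:-→d1:-→d2:-→d3:-→d4:H3→d5:-→d6:-→d7:-→d8:-→d9:-→d10:-→d11:-→d12:H2→d13:-→d14:-→d15:-→d16:H5→d17:-→d18:-→d19:-→d20:H6  best=H6
  ? 132.77.240.60  path d0:-→d1:-→d2:-→d3:-→d4:H3→d5:-→d6:-→d7:-→d8:-→d9:-→d10:-→d11:-→d12:H2→d13:-→d14:-→d15:-→d16:H5→d17:-→d18:-→d19:-→d20:H6  best=H6
  + 54.0.0.0/8 (H4) depth=8
  ? 54.253.0.171  path d0:-→d1:-→d2:-→d3:-→d4:-→d5:-→d6:-→d7:-→d8:H4→d9:-→d10:-→d11:-→d12:-→d13:-→d14:-→d15:-→d16:H7  best=H7
  + 54.0.0.0/8 (H6) depth=8
  + 132.77.240.0/20 (H2) depth=20
  + 132.64.0.0/12 (H6) depth=12
  ? 54.253.1.176  path d0:-→d1:-→d2:-→d3:-→d4:-→d5:-→d6:-→d7:-→d8:H6→d9:-→d10:-→d11:-→d12:-→d13:-→d14:-→d15:-→d16:H7  best=H7
  + 54.253.239.229/32 (H1) depth=32
  ? 54.253.239.224  path d0:-→d1:-→d2:-→d3:-→d4:-→d5:-→d6:-→d7:-→d8:H6→d9:-→d10:-→d11:-→d12:-→d13:-→d14:-→d15:-→d16:H7→d17:-→d18:-→d19:-→d20:-→d21:-→d22:-→d23:-→d24:-→d25:-→d26:-→d27:-→d28:H0→d29:-  best=H0
  + 132.77.240.0/20 (H2) depth=20
  ? 54.253.0.1  path d0:-→d1:-→d2:-→d3:-→d4:-→d5:-→d6:-→d7:-→d8:H6→d9:-→d10:-→d11:-→d12:-→d13:-→d14:-→d15:-→d16:H7  best=H7
  - 128.0.0.0/4 clear@4
  + 132.77.253.121/32 (H0) depth=32
  + 54.253.224.0/20 (H6) depth=20

== LOOKUPS ==
["H6","H6","H7","H7","H0","H7"]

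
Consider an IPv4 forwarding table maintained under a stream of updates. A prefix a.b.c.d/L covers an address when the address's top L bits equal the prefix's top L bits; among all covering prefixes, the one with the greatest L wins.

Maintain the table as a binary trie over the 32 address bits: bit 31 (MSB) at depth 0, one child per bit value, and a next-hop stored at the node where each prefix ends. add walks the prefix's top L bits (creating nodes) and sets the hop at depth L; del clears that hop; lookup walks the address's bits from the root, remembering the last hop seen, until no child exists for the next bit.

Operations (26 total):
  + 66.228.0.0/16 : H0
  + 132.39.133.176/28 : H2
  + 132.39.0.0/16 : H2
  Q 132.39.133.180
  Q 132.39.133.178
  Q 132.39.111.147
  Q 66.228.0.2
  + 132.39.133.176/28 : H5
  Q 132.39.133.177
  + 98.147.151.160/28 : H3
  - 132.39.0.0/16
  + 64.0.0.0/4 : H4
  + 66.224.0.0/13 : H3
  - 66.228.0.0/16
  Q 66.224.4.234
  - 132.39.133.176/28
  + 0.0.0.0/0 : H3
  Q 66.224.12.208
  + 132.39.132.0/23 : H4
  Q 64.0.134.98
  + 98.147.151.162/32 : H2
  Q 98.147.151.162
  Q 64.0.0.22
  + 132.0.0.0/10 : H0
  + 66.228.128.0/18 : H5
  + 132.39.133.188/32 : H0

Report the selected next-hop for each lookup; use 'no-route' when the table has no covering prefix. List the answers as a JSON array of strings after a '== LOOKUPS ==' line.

Process each operation:
  add 66.228.0.0/16 -> H0 at depth 16
  add 132.39.133.176/28 -> H2 at depth 28
  add 132.39.0.0/16 -> H2 at depth 16
  lookup 132.39.133.180: bits 1000010000100111100001011011 walk d0:-→d1:-→d2:-→d3:-→d4:-→d5:-→d6:-→d7:-→d8:-→d9:-→d10:-→d11:-→d12:-→d13:-→d14:-→d15:-→d16:H2→d17:-→d18:-→d19:-→d20:-→d21:-→d22:-→d23:-→d24:-→d25:-→d26:-→d27:-→d28:H2 -> H2
  lookup 132.39.133.178: bits 1000010000100111100001011011 walk d0:-→d1:-→d2:-→d3:-→d4:-→d5:-→d6:-→d7:-→d8:-→d9:-→d10:-→d11:-→d12:-→d13:-→d14:-→d15:-→d16:H2→d17:-→d18:-→d19:-→d20:-→d21:-→d22:-→d23:-→d24:-→d25:-→d26:-→d27:-→d28:H2 -> H2
  lookup 132.39.111.147: bits 1000010000100111 walk d0:-→d1:-→d2:-→d3:-→d4:-→d5:-→d6:-→d7:-→d8:-→d9:-→d10:-→d11:-→d12:-→d13:-→d14:-→d15:-→d16:H2 -> H2
  lookup 66.228.0.2: bits 0100001011100100 walk d0:-→d1:-→d2:-→d3:-→d4:-→d5:-→d6:-→d7:-→d8:-→d9:-→d10:-→d11:-→d12:-→d13:-→d14:-→d15:-→d16:H0 -> H0
  add 132.39.133.176/28 -> H5 at depth 28
  lookup 132.39.133.177: bits 1000010000100111100001011011 walk d0:-→d1:-→d2:-→d3:-→d4:-→d5:-→d6:-→d7:-→d8:-→d9:-→d10:-→d11:-→d12:-→d13:-→d14:-→d15:-→d16:H2→d17:-→d18:-→d19:-→d20:-→d21:-→d22:-→d23:-→d24:-→d25:-→d26:-→d27:-→d28:H5 -> H5
  add 98.147.151.160/28 -> H3 at depth 28
  del 132.39.0.0/16 (clear depth 16)
  add 64.0.0.0/4 -> H4 at depth 4
  add 66.224.0.0/13 -> H3 at depth 13
  del 66.228.0.0/16 (clear depth 16)
  lookup 66.224.4.234: bits 0100001011100 walk d0:-→d1:-→d2:-→d3:-→d4:H4→d5:-→d6:-→d7:-→d8:-→d9:-→d10:-→d11:-→d12:-→d13:H3 -> H3
  del 132.39.133.176/28 (clear depth 28)
  add 0.0.0.0/0 -> H3 at depth 0
  lookup 66.224.12.208: bits 0100001011100 walk d0:H3→d1:-→d2:-→d3:-→d4:H4→d5:-→d6:-→d7:-→d8:-→d9:-→d10:-→d11:-→d12:-→d13:H3 -> H3
  add 132.39.132.0/23 -> H4 at depth 23
  lookup 64.0.134.98: bits 010000 walk d0:H3→d1:-→d2:-→d3:-→d4:H4→d5:-→d6:- -> H4
  add 98.147.151.162/32 -> H2 at depth 32
  lookup 98.147.151.162: bits 01100010100100111001011110100010 walk d0:H3→d1:-→d2:-→d3:-→d4:-→d5:-→d6:-→d7:-→d8:-→d9:-→d10:-→d11:-→d12:-→d13:-→d14:-→d15:-→d16:-→d17:-→d18:-→d19:-→d20:-→d21:-→d22:-→d23:-→d24:-→d25:-→d26:-→d27:-→d28:H3→d29:-→d30:-→d31:-→d32:H2 -> H2
  lookup 64.0.0.22: bits 010000 walk d0:H3→d1:-→d2:-→d3:-→d4:H4→d5:-→d6:- -> H4
  add 132.0.0.0/10 -> H0 at depth 10
  add 66.228.128.0/18 -> H5 at depth 18
  add 132.39.133.188/32 -> H0 at depth 32

== LOOKUPS ==
["H2","H2","H2","H0","H5","H3","H3","H4","H2","H4"]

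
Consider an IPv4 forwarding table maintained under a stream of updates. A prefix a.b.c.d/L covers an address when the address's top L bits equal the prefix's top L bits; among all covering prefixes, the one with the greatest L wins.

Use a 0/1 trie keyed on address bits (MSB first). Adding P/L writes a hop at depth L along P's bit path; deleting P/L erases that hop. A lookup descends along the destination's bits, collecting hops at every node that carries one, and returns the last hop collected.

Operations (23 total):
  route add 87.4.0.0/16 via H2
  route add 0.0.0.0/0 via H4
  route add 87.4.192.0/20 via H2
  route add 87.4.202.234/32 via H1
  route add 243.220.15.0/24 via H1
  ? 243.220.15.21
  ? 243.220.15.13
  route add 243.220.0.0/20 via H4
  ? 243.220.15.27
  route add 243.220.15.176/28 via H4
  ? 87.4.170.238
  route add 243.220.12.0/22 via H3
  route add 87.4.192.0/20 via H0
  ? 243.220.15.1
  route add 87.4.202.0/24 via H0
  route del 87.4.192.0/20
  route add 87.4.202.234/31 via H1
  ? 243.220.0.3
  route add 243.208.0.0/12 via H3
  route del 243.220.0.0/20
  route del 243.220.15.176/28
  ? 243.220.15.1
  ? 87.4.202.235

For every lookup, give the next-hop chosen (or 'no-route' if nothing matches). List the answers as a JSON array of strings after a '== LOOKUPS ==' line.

Apply in order:
  + 87.4.0.0/16 (H2) depth=16
  + 0.0.0.0/0 (H4) depth=0
  + 87.4.192.0/20 (H2) depth=20
  + 87.4.202.234/32 (H1) depth=32
  + 243.220.15.0/24 (H1) depth=24
  Q 243.220.15.21: descend 111100111101110000001111 ; hops seen [H4,H1] ; pick H1
  Q 243.220.15.13: descend 111100111101110000001111 ; hops seen [H4,H1] ; pick H1
  + 243.220.0.0/20 (H4) depth=20
  Q 243.220.15.27: descend 111100111101110000001111 ; hops seen [H4,H4,H1] ; pick H1
  + 243.220.15.176/28 (H4) depth=28
  Q 87.4.170.238: descend 01010111000001001 ; hops seen [H4,H2] ; pick H2
  + 243.220.12.0/22 (H3) depth=22
  + 87.4.192.0/20 (H0) depth=20
  Q 243.220.15.1: descend 111100111101110000001111 ; hops seen [H4,H4,H3,H1] ; pick H1
  + 87.4.202.0/24 (H0) depth=24
  del 87.4.192.0/20 (clear depth 20)
  + 87.4.202.234/31 (H1) depth=31
  Q 243.220.0.3: descend 11110011110111000000 ; hops seen [H4,H4] ; pick H4
  + 243.208.0.0/12 (H3) depth=12
  del 243.220.0.0/20 (clear depth 20)
  del 243.220.15.176/28 (clear depth 28)
  Q 243.220.15.1: descend 111100111101110000001111 ; hops seen [H4,H3,H3,H1] ; pick H1
  Q 87.4.202.235: descend 0101011100000100110010101110101 ; hops seen [H4,H2,H0,H1] ; pick H1

== LOOKUPS ==
["H1","H1","H1","H2","H1","H4","H1","H1"]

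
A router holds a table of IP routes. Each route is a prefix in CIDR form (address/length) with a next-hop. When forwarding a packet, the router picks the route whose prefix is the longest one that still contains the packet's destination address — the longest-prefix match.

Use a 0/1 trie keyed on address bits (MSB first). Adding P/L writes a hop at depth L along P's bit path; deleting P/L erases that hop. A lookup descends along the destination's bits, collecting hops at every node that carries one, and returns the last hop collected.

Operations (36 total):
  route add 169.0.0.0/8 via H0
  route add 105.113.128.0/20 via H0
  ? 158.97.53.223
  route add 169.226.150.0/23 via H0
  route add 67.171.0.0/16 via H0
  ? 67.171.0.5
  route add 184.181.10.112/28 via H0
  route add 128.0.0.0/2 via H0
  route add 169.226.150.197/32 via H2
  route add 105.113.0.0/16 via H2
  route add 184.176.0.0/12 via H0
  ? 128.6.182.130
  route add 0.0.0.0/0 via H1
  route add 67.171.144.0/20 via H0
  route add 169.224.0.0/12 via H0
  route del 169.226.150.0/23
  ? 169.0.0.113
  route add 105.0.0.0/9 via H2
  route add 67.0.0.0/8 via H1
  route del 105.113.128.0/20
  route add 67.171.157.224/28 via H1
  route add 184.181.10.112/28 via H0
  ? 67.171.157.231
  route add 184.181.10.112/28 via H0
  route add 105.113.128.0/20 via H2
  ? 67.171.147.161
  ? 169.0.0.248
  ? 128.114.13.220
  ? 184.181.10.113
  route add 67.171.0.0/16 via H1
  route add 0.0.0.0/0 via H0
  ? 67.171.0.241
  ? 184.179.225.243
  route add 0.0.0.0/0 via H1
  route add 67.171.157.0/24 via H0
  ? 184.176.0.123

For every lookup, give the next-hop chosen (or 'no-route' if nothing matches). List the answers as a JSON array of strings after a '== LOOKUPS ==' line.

Trace:
  + 169.0.0.0/8 (H0) depth=8
  + 105.113.128.0/20 (H0) depth=20
  lookup 158.97.53.223: bits 10 walk d0:-→d1:-→d2:- -> no-route
  + 169.226.150.0/23 (H0) depth=23
  + 67.171.0.0/16 (H0) depth=16
  lookup 67.171.0.5: bits 0100001110101011 walk d0:-→d1:-→d2:-→d3:-→d4:-→d5:-→d6:-→d7:-→d8:-→d9:-→d10:-→d11:-→d12:-→d13:-→d14:-→d15:-→d16:H0 -> H0
  + 184.181.10.112/28 (H0) depth=28
  + 128.0.0.0/2 (H0) depth=2
  + 169.226.150.197/32 (H2) depth=32
  + 105.113.0.0/16 (H2) depth=16
  + 184.176.0.0/12 (H0) depth=12
  lookup 128.6.182.130: bits 10 walk d0:-→d1:-→d2:H0 -> H0
  + 0.0.0.0/0 (H1) depth=0
  + 67.171.144.0/20 (H0) depth=20
  + 169.224.0.0/12 (H0) depth=12
  del 169.226.150.0/23 (clear depth 23)
  lookup 169.0.0.113: bits 10101001 walk d0:H1→d1:-→d2:H0→d3:-→d4:-→d5:-→d6:-→d7:-→d8:H0 -> H0
  + 105.0.0.0/9 (H2) depth=9
  + 67.0.0.0/8 (H1) depth=8
  del 105.113.128.0/20 (clear depth 20)
  + 67.171.157.224/28 (H1) depth=28
  + 184.181.10.112/28 (H0) depth=28
  lookup 67.171.157.231: bits 0100001110101011100111011110 walk d0:H1→d1:-→d2:-→d3:-→d4:-→d5:-→d6:-→d7:-→d8:H1→d9:-→d10:-→d11:-→d12:-→d13:-→d14:-→d15:-→d16:H0→d17:-→d18:-→d19:-→d20:H0→d21:-→d22:-→d23:-→d24:-→d25:-→d26:-→d27:-→d28:H1 -> H1
  + 184.181.10.112/28 (H0) depth=28
  + 105.113.128.0/20 (H2) depth=20
  lookup 67.171.147.161: bits 01000011101010111001 walk d0:H1→d1:-→d2:-→d3:-→d4:-→d5:-→d6:-→d7:-→d8:H1→d9:-→d10:-→d11:-→d12:-→d13:-→d14:-→d15:-→d16:H0→d17:-→d18:-→d19:-→d20:H0 -> H0
  lookup 169.0.0.248: bits 10101001 walk d0:H1→d1:-→d2:H0→d3:-→d4:-→d5:-→d6:-→d7:-→d8:H0 -> H0
  lookup 128.114.13.220: bits 10 walk d0:H1→d1:-→d2:H0 -> H0
  lookup 184.181.10.113: bits 1011100010110101000010100111 walk d0:H1→d1:-→d2:H0→d3:-→d4:-→d5:-→d6:-→d7:-→d8:-→d9:-→d10:-→d11:-→d12:H0→d13:-→d14:-→d15:-→d16:-→d17:-→d18:-→d19:-→d20:-→d21:-→d22:-→d23:-→d24:-→d25:-→d26:-→d27:-→d28:H0 -> H0
  + 67.171.0.0/16 (H1) depth=16
  + 0.0.0.0/0 (H0) depth=0
  lookup 67.171.0.241: bits 0100001110101011 walk d0:H0→d1:-→d2:-→d3:-→d4:-→d5:-→d6:-→d7:-→d8:H1→d9:-→d10:-→d11:-→d12:-→d13:-→d14:-→d15:-→d16:H1 -> H1
  lookup 184.179.225.243: bits 1011100010110 walk d0:H0→d1:-→d2:H0→d3:-→d4:-→d5:-→d6:-→d7:-→d8:-→d9:-→d10:-→d11:-→d12:H0→d13:- -> H0
  + 0.0.0.0/0 (H1) depth=0
  + 67.171.157.0/24 (H0) depth=24
  lookup 184.176.0.123: bits 1011100010110 walk d0:H1→d1:-→d2:H0→d3:-→d4:-→d5:-→d6:-→d7:-→d8:-→d9:-→d10:-→d11:-→d12:H0→d13:- -> H0

== LOOKUPS ==
["no-route","H0","H0","H0","H1","H0","H0","H0","H0","H1","H0","H0"]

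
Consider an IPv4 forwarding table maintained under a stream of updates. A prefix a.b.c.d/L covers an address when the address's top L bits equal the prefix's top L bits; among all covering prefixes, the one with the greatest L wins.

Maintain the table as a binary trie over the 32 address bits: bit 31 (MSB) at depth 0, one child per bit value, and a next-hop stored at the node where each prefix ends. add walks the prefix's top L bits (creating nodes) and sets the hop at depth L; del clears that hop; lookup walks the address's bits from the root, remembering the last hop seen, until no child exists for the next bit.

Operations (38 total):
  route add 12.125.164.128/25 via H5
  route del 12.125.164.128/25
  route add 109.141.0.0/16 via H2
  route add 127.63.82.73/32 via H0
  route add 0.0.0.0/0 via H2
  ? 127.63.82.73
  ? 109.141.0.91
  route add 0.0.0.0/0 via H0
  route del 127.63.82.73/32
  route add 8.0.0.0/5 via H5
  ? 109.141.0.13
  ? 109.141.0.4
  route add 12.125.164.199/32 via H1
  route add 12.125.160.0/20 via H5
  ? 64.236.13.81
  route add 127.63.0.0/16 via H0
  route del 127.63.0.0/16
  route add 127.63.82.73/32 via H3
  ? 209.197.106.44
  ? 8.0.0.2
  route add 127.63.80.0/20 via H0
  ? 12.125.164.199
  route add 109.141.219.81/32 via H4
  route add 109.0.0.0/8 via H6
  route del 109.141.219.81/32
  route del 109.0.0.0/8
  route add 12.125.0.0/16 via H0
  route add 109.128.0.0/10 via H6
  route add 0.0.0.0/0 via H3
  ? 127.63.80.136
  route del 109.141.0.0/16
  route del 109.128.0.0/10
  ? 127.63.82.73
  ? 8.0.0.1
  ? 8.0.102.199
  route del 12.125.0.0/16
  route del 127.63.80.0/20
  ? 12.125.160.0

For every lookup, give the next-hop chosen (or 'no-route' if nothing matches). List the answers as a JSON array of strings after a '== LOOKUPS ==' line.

Trace:
  add 12.125.164.128/25 -> H5 at depth 25
  - 12.125.164.128/25 clear@25
  add 109.141.0.0/16 -> H2 at depth 16
  add 127.63.82.73/32 -> H0 at depth 32
  add 0.0.0.0/0 -> H2 at depth 0
  Q 127.63.82.73: descend 01111111001111110101001001001001 ; hops seen [H2,H0] ; pick H0
  Q 109.141.0.91: descend 0110110110001101 ; hops seen [H2,H2] ; pick H2
  add 0.0.0.0/0 -> H0 at depth 0
  - 127.63.82.73/32 clear@32
  add 8.0.0.0/5 -> H5 at depth 5
  Q 109.141.0.13: descend 0110110110001101 ; hops seen [H0,H2] ; pick H2
  Q 109.141.0.4: descend 0110110110001101 ; hops seen [H0,H2] ; pick H2
  add 12.125.164.199/32 -> H1 at depth 32
  add 12.125.160.0/20 -> H5 at depth 20
  Q 64.236.13.81: descend 01 ; hops seen [H0] ; pick H0
  add 127.63.0.0/16 -> H0 at depth 16
  - 127.63.0.0/16 clear@16
  add 127.63.82.73/32 -> H3 at depth 32
  Q 209.197.106.44: descend ε ; hops seen [H0] ; pick H0
  Q 8.0.0.2: descend 00001 ; hops seen [H0,H5] ; pick H5
  add 127.63.80.0/20 -> H0 at depth 20
  Q 12.125.164.199: descend 00001100011111011010010011000111 ; hops seen [H0,H5,H5,H1] ; pick H1
  add 109.141.219.81/32 -> H4 at depth 32
  add 109.0.0.0/8 -> H6 at depth 8
  - 109.141.219.81/32 clear@32
  - 109.0.0.0/8 clear@8
  add 12.125.0.0/16 -> H0 at depth 16
  add 109.128.0.0/10 -> H6 at depth 10
  add 0.0.0.0/0 -> H3 at depth 0
  Q 127.63.80.136: descend 0111111100111111010100 ; hops seen [H3,H0] ; pick H0
  - 109.141.0.0/16 clear@16
  - 109.128.0.0/10 clear@10
  Q 127.63.82.73: descend 01111111001111110101001001001001 ; hops seen [H3,H0,H3] ; pick H3
  Q 8.0.0.1: descend 00001 ; hops seen [H3,H5] ; pick H5
  Q 8.0.102.199: descend 00001 ; hops seen [H3,H5] ; pick H5
  - 12.125.0.0/16 clear@16
  - 127.63.80.0/20 clear@20
  Q 12.125.160.0: descend 000011000111110110100 ; hops seen [H3,H5,H5] ; pick H5

== LOOKUPS ==
["H0","H2","H2","H2","H0","H0","H5","H1","H0","H3","H5","H5","H5"]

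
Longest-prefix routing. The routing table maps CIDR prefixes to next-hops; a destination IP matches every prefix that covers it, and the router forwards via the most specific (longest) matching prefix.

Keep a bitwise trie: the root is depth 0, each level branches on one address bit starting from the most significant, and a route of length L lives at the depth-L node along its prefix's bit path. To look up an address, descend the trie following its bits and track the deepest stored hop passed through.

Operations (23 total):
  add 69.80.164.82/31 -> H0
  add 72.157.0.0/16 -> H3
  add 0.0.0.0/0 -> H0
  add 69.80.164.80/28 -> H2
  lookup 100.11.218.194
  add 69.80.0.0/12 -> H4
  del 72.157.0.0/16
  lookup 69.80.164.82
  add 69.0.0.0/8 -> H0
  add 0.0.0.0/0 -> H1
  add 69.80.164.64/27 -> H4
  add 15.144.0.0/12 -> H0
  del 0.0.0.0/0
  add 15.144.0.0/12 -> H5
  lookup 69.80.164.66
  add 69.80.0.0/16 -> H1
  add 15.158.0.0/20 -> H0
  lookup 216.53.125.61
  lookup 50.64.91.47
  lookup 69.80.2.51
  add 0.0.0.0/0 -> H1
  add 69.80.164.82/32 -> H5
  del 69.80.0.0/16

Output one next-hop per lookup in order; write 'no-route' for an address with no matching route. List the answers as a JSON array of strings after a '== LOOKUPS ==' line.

Trace:
  add 69.80.164.82/31 -> H0 at depth 31
  add 72.157.0.0/16 -> H3 at depth 16
  add 0.0.0.0/0 -> H0 at depth 0
  add 69.80.164.80/28 -> H2 at depth 28
  ? 100.11.218.194  path d0:H0→d1:-→d2:-  best=H0
  add 69.80.0.0/12 -> H4 at depth 12
  - 72.157.0.0/16 clear@16
  ? 69.80.164.82  path d0:H0→d1:-→d2:-→d3:-→d4:-→d5:-→d6:-→d7:-→d8:-→d9:-→d10:-→d11:-→d12:H4→d13:-→d14:-→d15:-→d16:-→d17:-→d18:-→d19:-→d20:-→d21:-→d22:-→d23:-→d24:-→d25:-→d26:-→d27:-→d28:H2→d29:-→d30:-→d31:H0  best=H0
  add 69.0.0.0/8 -> H0 at depth 8
  add 0.0.0.0/0 -> H1 at depth 0
  add 69.80.164.64/27 -> H4 at depth 27
  add 15.144.0.0/12 -> H0 at depth 12
  - 0.0.0.0/0 clear@0
  add 15.144.0.0/12 -> H5 at depth 12
  ? 69.80.164.66  path d0:-→d1:-→d2:-→d3:-→d4:-→d5:-→d6:-→d7:-→d8:H0→d9:-→d10:-→d11:-→d12:H4→d13:-→d14:-→d15:-→d16:-→d17:-→d18:-→d19:-→d20:-→d21:-→d22:-→d23:-→d24:-→d25:-→d26:-→d27:H4  best=H4
  add 69.80.0.0/16 -> H1 at depth 16
  add 15.158.0.0/20 -> H0 at depth 20
  ? 216.53.125.61  path d0:-  best=no-route
  ? 50.64.91.47  path d0:-→d1:-→d2:-  best=no-route
  ? 69.80.2.51  path d0:-→d1:-→d2:-→d3:-→d4:-→d5:-→d6:-→d7:-→d8:H0→d9:-→d10:-→d11:-→d12:H4→d13:-→d14:-→d15:-→d16:H1  best=H1
  add 0.0.0.0/0 -> H1 at depth 0
  add 69.80.164.82/32 -> H5 at depth 32
  - 69.80.0.0/16 clear@16

== LOOKUPS ==
["H0","H0","H4","no-route","no-route","H1"]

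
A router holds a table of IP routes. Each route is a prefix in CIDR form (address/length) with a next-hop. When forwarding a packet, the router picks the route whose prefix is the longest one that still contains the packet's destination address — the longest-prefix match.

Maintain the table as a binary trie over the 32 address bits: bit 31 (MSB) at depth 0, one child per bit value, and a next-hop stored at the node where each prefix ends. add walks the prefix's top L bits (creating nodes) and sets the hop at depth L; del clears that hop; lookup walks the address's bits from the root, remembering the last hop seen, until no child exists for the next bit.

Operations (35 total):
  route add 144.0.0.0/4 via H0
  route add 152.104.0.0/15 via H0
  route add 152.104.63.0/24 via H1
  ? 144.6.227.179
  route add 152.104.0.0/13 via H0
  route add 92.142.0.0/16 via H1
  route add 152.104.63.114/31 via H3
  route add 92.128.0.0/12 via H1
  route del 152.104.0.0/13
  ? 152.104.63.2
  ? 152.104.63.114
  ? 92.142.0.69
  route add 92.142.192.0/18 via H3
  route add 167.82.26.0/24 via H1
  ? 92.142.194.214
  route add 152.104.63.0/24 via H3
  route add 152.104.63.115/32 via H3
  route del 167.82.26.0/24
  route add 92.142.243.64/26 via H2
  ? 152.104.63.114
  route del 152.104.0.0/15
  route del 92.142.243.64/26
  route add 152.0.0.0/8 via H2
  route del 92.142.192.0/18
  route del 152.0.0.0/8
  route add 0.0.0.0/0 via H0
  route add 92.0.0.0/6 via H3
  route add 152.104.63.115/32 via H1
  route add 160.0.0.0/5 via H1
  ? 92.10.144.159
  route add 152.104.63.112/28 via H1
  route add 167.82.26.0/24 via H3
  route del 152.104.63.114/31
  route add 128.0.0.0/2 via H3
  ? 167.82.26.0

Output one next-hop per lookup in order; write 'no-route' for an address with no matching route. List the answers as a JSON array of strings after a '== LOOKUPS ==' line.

Apply in order:
  + 144.0.0.0/4 (H0) depth=4
  + 152.104.0.0/15 (H0) depth=15
  + 152.104.63.0/24 (H1) depth=24
  lookup 144.6.227.179: bits 1001 walk d0:-→d1:-→d2:-→d3:-→d4:H0 -> H0
  + 152.104.0.0/13 (H0) depth=13
  + 92.142.0.0/16 (H1) depth=16
  + 152.104.63.114/31 (H3) depth=31
  + 92.128.0.0/12 (H1) depth=12
  del 152.104.0.0/13 (clear depth 13)
  lookup 152.104.63.2: bits 1001100001101000001111110 walk d0:-→d1:-→d2:-→d3:-→d4:H0→d5:-→d6:-→d7:-→d8:-→d9:-→d10:-→d11:-→d12:-→d13:-→d14:-→d15:H0→d16:-→d17:-→d18:-→d19:-→d20:-→d21:-→d22:-→d23:-→d24:H1→d25:- -> H1
  lookup 152.104.63.114: bits 1001100001101000001111110111001 walk d0:-→d1:-→d2:-→d3:-→d4:H0→d5:-→d6:-→d7:-→d8:-→d9:-→d10:-→d11:-→d12:-→d13:-→d14:-→d15:H0→d16:-→d17:-→d18:-→d19:-→d20:-→d21:-→d22:-→d23:-→d24:H1→d25:-→d26:-→d27:-→d28:-→d29:-→d30:-→d31:H3 -> H3
  lookup 92.142.0.69: bits 0101110010001110 walk d0:-→d1:-→d2:-→d3:-→d4:-→d5:-→d6:-→d7:-→d8:-→d9:-→d10:-→d11:-→d12:H1→d13:-→d14:-→d15:-→d16:H1 -> H1
  + 92.142.192.0/18 (H3) depth=18
  + 167.82.26.0/24 (H1) depth=24
  lookup 92.142.194.214: bits 010111001000111011 walk d0:-→d1:-→d2:-→d3:-→d4:-→d5:-→d6:-→d7:-→d8:-→d9:-→d10:-→d11:-→d12:H1→d13:-→d14:-→d15:-→d16:H1→d17:-→d18:H3 -> H3
  + 152.104.63.0/24 (H3) depth=24
  + 152.104.63.115/32 (H3) depth=32
  del 167.82.26.0/24 (clear depth 24)
  + 92.142.243.64/26 (H2) depth=26
  lookup 152.104.63.114: bits 1001100001101000001111110111001 walk d0:-→d1:-→d2:-→d3:-→d4:H0→d5:-→d6:-→d7:-→d8:-→d9:-→d10:-→d11:-→d12:-→d13:-→d14:-→d15:H0→d16:-→d17:-→d18:-→d19:-→d20:-→d21:-→d22:-→d23:-→d24:H3→d25:-→d26:-→d27:-→d28:-→d29:-→d30:-→d31:H3 -> H3
  del 152.104.0.0/15 (clear depth 15)
  del 92.142.243.64/26 (clear depth 26)
  + 152.0.0.0/8 (H2) depth=8
  del 92.142.192.0/18 (clear depth 18)
  del 152.0.0.0/8 (clear depth 8)
  + 0.0.0.0/0 (H0) depth=0
  + 92.0.0.0/6 (H3) depth=6
  + 152.104.63.115/32 (H1) depth=32
  + 160.0.0.0/5 (H1) depth=5
  lookup 92.10.144.159: bits 01011100 walk d0:H0→d1:-→d2:-→d3:-→d4:-→d5:-→d6:H3→d7:-→d8:- -> H3
  + 152.104.63.112/28 (H1) depth=28
  + 167.82.26.0/24 (H3) depth=24
  del 152.104.63.114/31 (clear depth 31)
  + 128.0.0.0/2 (H3) depth=2
  lookup 167.82.26.0: bits 101001110101001000011010 walk d0:H0→d1:-→d2:H3→d3:-→d4:-→d5:H1→d6:-→d7:-→d8:-→d9:-→d10:-→d11:-→d12:-→d13:-→d14:-→d15:-→d16:-→d17:-→d18:-→d19:-→d20:-→d21:-→d22:-→d23:-→d24:H3 -> H3

== LOOKUPS ==
["H0","H1","H3","H1","H3","H3","H3","H3"]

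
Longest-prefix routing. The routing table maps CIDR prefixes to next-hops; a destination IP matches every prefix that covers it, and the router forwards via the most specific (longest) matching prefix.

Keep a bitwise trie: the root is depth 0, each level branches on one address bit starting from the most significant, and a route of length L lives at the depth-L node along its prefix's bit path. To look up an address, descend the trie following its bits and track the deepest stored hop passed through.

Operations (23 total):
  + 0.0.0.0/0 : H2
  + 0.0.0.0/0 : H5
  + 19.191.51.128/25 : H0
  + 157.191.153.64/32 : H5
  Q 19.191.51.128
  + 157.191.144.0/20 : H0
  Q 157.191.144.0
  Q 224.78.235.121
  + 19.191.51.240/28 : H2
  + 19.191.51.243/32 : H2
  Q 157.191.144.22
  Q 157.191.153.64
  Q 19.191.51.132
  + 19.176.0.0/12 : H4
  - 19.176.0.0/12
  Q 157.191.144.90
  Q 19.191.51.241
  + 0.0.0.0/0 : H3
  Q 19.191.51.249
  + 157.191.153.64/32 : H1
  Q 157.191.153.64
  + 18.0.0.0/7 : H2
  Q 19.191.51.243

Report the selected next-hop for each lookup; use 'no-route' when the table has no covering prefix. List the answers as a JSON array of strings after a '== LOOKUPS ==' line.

Trace:
  add 0.0.0.0/0 -> H2 at depth 0
  add 0.0.0.0/0 -> H5 at depth 0
  add 19.191.51.128/25 -> H0 at depth 25
  add 157.191.153.64/32 -> H5 at depth 32
  Q 19.191.51.128: descend 0001001110111111001100111 ; hops seen [H5,H0] ; pick H0
  add 157.191.144.0/20 -> H0 at depth 20
  Q 157.191.144.0: descend 10011101101111111001 ; hops seen [H5,H0] ; pick H0
  Q 224.78.235.121: descend 1 ; hops seen [H5] ; pick H5
  add 19.191.51.240/28 -> H2 at depth 28
  add 19.191.51.243/32 -> H2 at depth 32
  Q 157.191.144.22: descend 10011101101111111001 ; hops seen [H5,H0] ; pick H0
  Q 157.191.153.64: descend 10011101101111111001100101000000 ; hops seen [H5,H0,H5] ; pick H5
  Q 19.191.51.132: descend 0001001110111111001100111 ; hops seen [H5,H0] ; pick H0
  add 19.176.0.0/12 -> H4 at depth 12
  - 19.176.0.0/12 clear@12
  Q 157.191.144.90: descend 10011101101111111001 ; hops seen [H5,H0] ; pick H0
  Q 19.191.51.241: descend 000100111011111100110011111100 ; hops seen [H5,H0,H2] ; pick H2
  add 0.0.0.0/0 -> H3 at depth 0
  Q 19.191.51.249: descend 0001001110111111001100111111 ; hops seen [H3,H0,H2] ; pick H2
  add 157.191.153.64/32 -> H1 at depth 32
  Q 157.191.153.64: descend 10011101101111111001100101000000 ; hops seen [H3,H0,H1] ; pick H1
  add 18.0.0.0/7 -> H2 at depth 7
  Q 19.191.51.243: descend 00010011101111110011001111110011 ; hops seen [H3,H2,H0,H2,H2] ; pick H2

== LOOKUPS ==
["H0","H0","H5","H0","H5","H0","H0","H2","H2","H1","H2"]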